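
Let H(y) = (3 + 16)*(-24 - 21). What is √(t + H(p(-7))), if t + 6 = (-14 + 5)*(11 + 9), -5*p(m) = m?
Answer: I*√1041 ≈ 32.265*I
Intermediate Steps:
p(m) = -m/5
H(y) = -855 (H(y) = 19*(-45) = -855)
t = -186 (t = -6 + (-14 + 5)*(11 + 9) = -6 - 9*20 = -6 - 180 = -186)
√(t + H(p(-7))) = √(-186 - 855) = √(-1041) = I*√1041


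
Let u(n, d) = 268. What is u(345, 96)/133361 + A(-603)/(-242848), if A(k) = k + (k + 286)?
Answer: 23471923/4048306516 ≈ 0.0057980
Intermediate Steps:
A(k) = 286 + 2*k (A(k) = k + (286 + k) = 286 + 2*k)
u(345, 96)/133361 + A(-603)/(-242848) = 268/133361 + (286 + 2*(-603))/(-242848) = 268*(1/133361) + (286 - 1206)*(-1/242848) = 268/133361 - 920*(-1/242848) = 268/133361 + 115/30356 = 23471923/4048306516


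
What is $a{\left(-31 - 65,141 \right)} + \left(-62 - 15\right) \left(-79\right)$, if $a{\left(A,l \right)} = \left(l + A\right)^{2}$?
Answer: $8108$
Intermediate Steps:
$a{\left(A,l \right)} = \left(A + l\right)^{2}$
$a{\left(-31 - 65,141 \right)} + \left(-62 - 15\right) \left(-79\right) = \left(\left(-31 - 65\right) + 141\right)^{2} + \left(-62 - 15\right) \left(-79\right) = \left(\left(-31 - 65\right) + 141\right)^{2} - -6083 = \left(-96 + 141\right)^{2} + 6083 = 45^{2} + 6083 = 2025 + 6083 = 8108$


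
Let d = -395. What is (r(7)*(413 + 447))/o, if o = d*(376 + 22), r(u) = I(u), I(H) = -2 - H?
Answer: 774/15721 ≈ 0.049233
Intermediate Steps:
r(u) = -2 - u
o = -157210 (o = -395*(376 + 22) = -395*398 = -157210)
(r(7)*(413 + 447))/o = ((-2 - 1*7)*(413 + 447))/(-157210) = ((-2 - 7)*860)*(-1/157210) = -9*860*(-1/157210) = -7740*(-1/157210) = 774/15721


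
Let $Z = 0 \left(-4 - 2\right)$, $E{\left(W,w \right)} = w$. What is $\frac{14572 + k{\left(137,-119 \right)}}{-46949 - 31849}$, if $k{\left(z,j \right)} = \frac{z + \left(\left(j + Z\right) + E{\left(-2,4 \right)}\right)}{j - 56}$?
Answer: $- \frac{425013}{2298275} \approx -0.18493$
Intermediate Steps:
$Z = 0$ ($Z = 0 \left(-6\right) = 0$)
$k{\left(z,j \right)} = \frac{4 + j + z}{-56 + j}$ ($k{\left(z,j \right)} = \frac{z + \left(\left(j + 0\right) + 4\right)}{j - 56} = \frac{z + \left(j + 4\right)}{-56 + j} = \frac{z + \left(4 + j\right)}{-56 + j} = \frac{4 + j + z}{-56 + j}$)
$\frac{14572 + k{\left(137,-119 \right)}}{-46949 - 31849} = \frac{14572 + \frac{4 - 119 + 137}{-56 - 119}}{-46949 - 31849} = \frac{14572 + \frac{1}{-175} \cdot 22}{-78798} = \left(14572 - \frac{22}{175}\right) \left(- \frac{1}{78798}\right) = \frac{2550078}{175} \left(- \frac{1}{78798}\right) = - \frac{425013}{2298275}$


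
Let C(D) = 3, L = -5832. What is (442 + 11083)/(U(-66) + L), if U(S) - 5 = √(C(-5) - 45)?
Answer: -67156175/33953971 - 11525*I*√42/33953971 ≈ -1.9779 - 0.0021998*I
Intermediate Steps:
U(S) = 5 + I*√42 (U(S) = 5 + √(3 - 45) = 5 + √(-42) = 5 + I*√42)
(442 + 11083)/(U(-66) + L) = (442 + 11083)/((5 + I*√42) - 5832) = 11525/(-5827 + I*√42)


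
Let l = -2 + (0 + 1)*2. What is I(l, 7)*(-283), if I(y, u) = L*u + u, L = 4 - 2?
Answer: -5943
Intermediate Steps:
L = 2
l = 0 (l = -2 + 1*2 = -2 + 2 = 0)
I(y, u) = 3*u (I(y, u) = 2*u + u = 3*u)
I(l, 7)*(-283) = (3*7)*(-283) = 21*(-283) = -5943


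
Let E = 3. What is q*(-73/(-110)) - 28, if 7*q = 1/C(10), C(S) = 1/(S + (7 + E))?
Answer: -2010/77 ≈ -26.104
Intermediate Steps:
C(S) = 1/(10 + S) (C(S) = 1/(S + (7 + 3)) = 1/(S + 10) = 1/(10 + S))
q = 20/7 (q = 1/(7*(1/(10 + 10))) = 1/(7*(1/20)) = (1/7)*20 = 20/7 ≈ 2.8571)
q*(-73/(-110)) - 28 = 20*(-73/(-110))/7 - 28 = 20*(-73*(-1/110))/7 - 28 = (20/7)*(73/110) - 28 = 146/77 - 28 = -2010/77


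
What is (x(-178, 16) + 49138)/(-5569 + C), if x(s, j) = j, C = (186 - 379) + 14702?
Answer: 24577/4470 ≈ 5.4982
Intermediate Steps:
C = 14509 (C = -193 + 14702 = 14509)
(x(-178, 16) + 49138)/(-5569 + C) = (16 + 49138)/(-5569 + 14509) = 49154/8940 = 49154*(1/8940) = 24577/4470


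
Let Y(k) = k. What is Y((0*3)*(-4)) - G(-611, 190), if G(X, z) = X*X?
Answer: -373321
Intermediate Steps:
G(X, z) = X**2
Y((0*3)*(-4)) - G(-611, 190) = (0*3)*(-4) - 1*(-611)**2 = 0*(-4) - 1*373321 = 0 - 373321 = -373321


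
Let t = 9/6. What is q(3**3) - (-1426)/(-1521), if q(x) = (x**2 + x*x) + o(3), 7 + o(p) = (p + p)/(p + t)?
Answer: 2207573/1521 ≈ 1451.4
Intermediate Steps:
t = 3/2 (t = 9*(1/6) = 3/2 ≈ 1.5000)
o(p) = -7 + 2*p/(3/2 + p) (o(p) = -7 + (p + p)/(p + 3/2) = -7 + (2*p)/(3/2 + p) = -7 + 2*p/(3/2 + p))
q(x) = -17/3 + 2*x**2 (q(x) = (x**2 + x*x) + (-21 - 10*3)/(3 + 2*3) = (x**2 + x**2) + (-21 - 30)/(3 + 6) = 2*x**2 - 51/9 = 2*x**2 + (1/9)*(-51) = 2*x**2 - 17/3 = -17/3 + 2*x**2)
q(3**3) - (-1426)/(-1521) = (-17/3 + 2*(3**3)**2) - (-1426)/(-1521) = (-17/3 + 2*27**2) - (-1426)*(-1)/1521 = (-17/3 + 2*729) - 1*1426/1521 = (-17/3 + 1458) - 1426/1521 = 4357/3 - 1426/1521 = 2207573/1521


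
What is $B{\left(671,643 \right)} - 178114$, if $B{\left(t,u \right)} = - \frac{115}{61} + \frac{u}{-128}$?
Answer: $- \frac{1390768055}{7808} \approx -1.7812 \cdot 10^{5}$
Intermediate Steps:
$B{\left(t,u \right)} = - \frac{115}{61} - \frac{u}{128}$ ($B{\left(t,u \right)} = \left(-115\right) \frac{1}{61} + u \left(- \frac{1}{128}\right) = - \frac{115}{61} - \frac{u}{128}$)
$B{\left(671,643 \right)} - 178114 = \left(- \frac{115}{61} - \frac{643}{128}\right) - 178114 = - \frac{53943}{7808} - 178114 = - \frac{1390768055}{7808}$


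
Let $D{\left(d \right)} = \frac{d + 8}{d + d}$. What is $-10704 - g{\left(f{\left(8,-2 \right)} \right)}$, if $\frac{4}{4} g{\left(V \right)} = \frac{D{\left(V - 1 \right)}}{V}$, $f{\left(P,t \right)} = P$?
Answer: $- \frac{1198863}{112} \approx -10704.0$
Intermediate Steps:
$D{\left(d \right)} = \frac{8 + d}{2 d}$
$g{\left(V \right)} = \frac{7 + V}{2 V \left(-1 + V\right)}$ ($g{\left(V \right)} = \frac{\frac{1}{2} \frac{1}{V - 1} \left(8 + \left(V - 1\right)\right)}{V} = \frac{\frac{1}{2} \frac{1}{-1 + V} \left(8 + \left(-1 + V\right)\right)}{V} = \frac{\frac{1}{2} \frac{1}{-1 + V} \left(7 + V\right)}{V} = \frac{7 + V}{2 V \left(-1 + V\right)}$)
$-10704 - g{\left(f{\left(8,-2 \right)} \right)} = -10704 - \frac{7 + 8}{2 \cdot 8 \left(-1 + 8\right)} = -10704 - \frac{1}{2} \cdot \frac{1}{8} \cdot \frac{1}{7} \cdot 15 = -10704 - \frac{15}{112} = - \frac{1198863}{112}$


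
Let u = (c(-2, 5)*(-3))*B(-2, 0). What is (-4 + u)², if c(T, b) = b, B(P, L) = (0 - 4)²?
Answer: 59536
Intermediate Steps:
B(P, L) = 16 (B(P, L) = (-4)² = 16)
u = -240 (u = (5*(-3))*16 = -15*16 = -240)
(-4 + u)² = (-4 - 240)² = (-244)² = 59536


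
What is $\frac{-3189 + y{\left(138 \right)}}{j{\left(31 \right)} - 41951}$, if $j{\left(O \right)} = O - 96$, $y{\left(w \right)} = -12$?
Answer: $\frac{3201}{42016} \approx 0.076185$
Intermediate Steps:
$j{\left(O \right)} = -96 + O$
$\frac{-3189 + y{\left(138 \right)}}{j{\left(31 \right)} - 41951} = \frac{-3189 - 12}{\left(-96 + 31\right) - 41951} = - \frac{3201}{-65 - 41951} = - \frac{3201}{-42016} = \left(-3201\right) \left(- \frac{1}{42016}\right) = \frac{3201}{42016}$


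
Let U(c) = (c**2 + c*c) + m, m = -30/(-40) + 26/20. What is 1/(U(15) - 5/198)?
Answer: 1980/895009 ≈ 0.0022123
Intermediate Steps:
m = 41/20 (m = -30*(-1/40) + 26*(1/20) = 3/4 + 13/10 = 41/20 ≈ 2.0500)
U(c) = 41/20 + 2*c**2 (U(c) = (c**2 + c*c) + 41/20 = (c**2 + c**2) + 41/20 = 2*c**2 + 41/20 = 41/20 + 2*c**2)
1/(U(15) - 5/198) = 1/((41/20 + 2*15**2) - 5/198) = 1/((41/20 + 2*225) + (1/198)*(-5)) = 1/((41/20 + 450) - 5/198) = 1/(9041/20 - 5/198) = 1/(895009/1980) = 1980/895009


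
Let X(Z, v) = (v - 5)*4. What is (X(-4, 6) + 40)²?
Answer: 1936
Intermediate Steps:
X(Z, v) = -20 + 4*v (X(Z, v) = (-5 + v)*4 = -20 + 4*v)
(X(-4, 6) + 40)² = ((-20 + 4*6) + 40)² = ((-20 + 24) + 40)² = (4 + 40)² = 44² = 1936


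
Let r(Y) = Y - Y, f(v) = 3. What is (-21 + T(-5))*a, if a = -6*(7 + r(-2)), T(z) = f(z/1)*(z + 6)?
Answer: 756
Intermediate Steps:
T(z) = 18 + 3*z (T(z) = 3*(z + 6) = 3*(6 + z) = 18 + 3*z)
r(Y) = 0
a = -42 (a = -6*(7 + 0) = -6*7 = -42)
(-21 + T(-5))*a = (-21 + (18 + 3*(-5)))*(-42) = (-21 + (18 - 15))*(-42) = (-21 + 3)*(-42) = -18*(-42) = 756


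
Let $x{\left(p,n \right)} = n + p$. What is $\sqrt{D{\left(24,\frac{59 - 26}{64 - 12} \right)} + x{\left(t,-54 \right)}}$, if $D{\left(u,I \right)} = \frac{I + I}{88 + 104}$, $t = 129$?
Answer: $\frac{\sqrt{3245086}}{208} \approx 8.6606$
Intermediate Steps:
$D{\left(u,I \right)} = \frac{I}{96}$ ($D{\left(u,I \right)} = \frac{2 I}{192} = 2 I \frac{1}{192} = \frac{I}{96}$)
$\sqrt{D{\left(24,\frac{59 - 26}{64 - 12} \right)} + x{\left(t,-54 \right)}} = \sqrt{\frac{\left(59 - 26\right) \frac{1}{64 - 12}}{96} + \left(-54 + 129\right)} = \sqrt{\frac{33 \cdot \frac{1}{52}}{96} + 75} = \sqrt{\frac{1}{96} \cdot \frac{33}{52} + 75} = \sqrt{\frac{11}{1664} + 75} = \sqrt{\frac{124811}{1664}} = \frac{\sqrt{3245086}}{208}$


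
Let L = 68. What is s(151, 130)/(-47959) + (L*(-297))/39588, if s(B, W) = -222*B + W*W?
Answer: -25879019/158216741 ≈ -0.16357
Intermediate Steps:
s(B, W) = W² - 222*B (s(B, W) = -222*B + W² = W² - 222*B)
s(151, 130)/(-47959) + (L*(-297))/39588 = (130² - 222*151)/(-47959) + (68*(-297))/39588 = (16900 - 33522)*(-1/47959) - 20196*1/39588 = -16622*(-1/47959) - 1683/3299 = 16622/47959 - 1683/3299 = -25879019/158216741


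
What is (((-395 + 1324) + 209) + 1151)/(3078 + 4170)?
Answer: 763/2416 ≈ 0.31581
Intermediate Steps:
(((-395 + 1324) + 209) + 1151)/(3078 + 4170) = ((929 + 209) + 1151)/7248 = (1138 + 1151)*(1/7248) = 2289*(1/7248) = 763/2416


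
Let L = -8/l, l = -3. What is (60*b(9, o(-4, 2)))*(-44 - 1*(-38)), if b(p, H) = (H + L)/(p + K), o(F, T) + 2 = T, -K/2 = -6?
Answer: -320/7 ≈ -45.714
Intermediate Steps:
K = 12 (K = -2*(-6) = 12)
o(F, T) = -2 + T
L = 8/3 (L = -8/(-3) = -8*(-⅓) = 8/3 ≈ 2.6667)
b(p, H) = (8/3 + H)/(12 + p) (b(p, H) = (H + 8/3)/(p + 12) = (8/3 + H)/(12 + p))
(60*b(9, o(-4, 2)))*(-44 - 1*(-38)) = (60*((8/3 + (-2 + 2))/(12 + 9)))*(-44 - 1*(-38)) = (60*((8/3 + 0)/21))*(-44 + 38) = (60*((1/21)*(8/3)))*(-6) = (60*(8/63))*(-6) = (160/21)*(-6) = -320/7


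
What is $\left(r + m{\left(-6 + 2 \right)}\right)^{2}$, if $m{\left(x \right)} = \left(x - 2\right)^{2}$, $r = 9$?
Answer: $2025$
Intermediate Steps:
$m{\left(x \right)} = \left(-2 + x\right)^{2}$
$\left(r + m{\left(-6 + 2 \right)}\right)^{2} = \left(9 + \left(-2 + \left(-6 + 2\right)\right)^{2}\right)^{2} = \left(9 + \left(-2 - 4\right)^{2}\right)^{2} = \left(9 + \left(-6\right)^{2}\right)^{2} = \left(9 + 36\right)^{2} = 45^{2} = 2025$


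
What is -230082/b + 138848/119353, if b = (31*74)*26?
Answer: -23795939/8832122 ≈ -2.6942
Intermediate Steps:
b = 59644 (b = 2294*26 = 59644)
-230082/b + 138848/119353 = -230082/59644 + 138848/119353 = -230082*1/59644 + 138848*(1/119353) = -3711/962 + 138848/119353 = -23795939/8832122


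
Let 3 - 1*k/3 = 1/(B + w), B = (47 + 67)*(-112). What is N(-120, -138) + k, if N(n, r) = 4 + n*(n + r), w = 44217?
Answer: 324689958/10483 ≈ 30973.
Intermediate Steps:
B = -12768 (B = 114*(-112) = -12768)
k = 94346/10483 (k = 9 - 3/(-12768 + 44217) = 9 - 3/31449 = 9 - 3*1/31449 = 9 - 1/10483 = 94346/10483 ≈ 8.9999)
N(-120, -138) + k = (4 + (-120)**2 - 120*(-138)) + 94346/10483 = (4 + 14400 + 16560) + 94346/10483 = 30964 + 94346/10483 = 324689958/10483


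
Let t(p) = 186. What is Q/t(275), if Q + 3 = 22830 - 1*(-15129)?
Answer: 6326/31 ≈ 204.06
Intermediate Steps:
Q = 37956 (Q = -3 + (22830 - 1*(-15129)) = -3 + (22830 + 15129) = -3 + 37959 = 37956)
Q/t(275) = 37956/186 = 37956*(1/186) = 6326/31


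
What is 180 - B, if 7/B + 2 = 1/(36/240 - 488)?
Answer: 3584419/19534 ≈ 183.50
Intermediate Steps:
B = -68299/19534 (B = 7/(-2 + 1/(36/240 - 488)) = 7/(-2 + 1/(36*(1/240) - 488)) = 7/(-2 + 1/(3/20 - 488)) = 7/(-2 + 1/(-9757/20)) = 7/(-2 - 20/9757) = 7/(-19534/9757) = 7*(-9757/19534) = -68299/19534 ≈ -3.4964)
180 - B = 180 - 1*(-68299/19534) = 180 + 68299/19534 = 3584419/19534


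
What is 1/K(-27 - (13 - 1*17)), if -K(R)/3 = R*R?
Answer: -1/1587 ≈ -0.00063012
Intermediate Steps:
K(R) = -3*R**2 (K(R) = -3*R*R = -3*R**2)
1/K(-27 - (13 - 1*17)) = 1/(-3*(-27 - (13 - 1*17))**2) = 1/(-3*(-27 - (13 - 17))**2) = 1/(-3*(-27 - 1*(-4))**2) = 1/(-3*(-27 + 4)**2) = 1/(-3*(-23)**2) = 1/(-3*529) = 1/(-1587) = -1/1587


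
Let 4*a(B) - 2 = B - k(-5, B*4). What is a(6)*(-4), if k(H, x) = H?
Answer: -13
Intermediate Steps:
a(B) = 7/4 + B/4 (a(B) = 1/2 + (B - 1*(-5))/4 = 1/2 + (B + 5)/4 = 1/2 + (5 + B)/4 = 1/2 + (5/4 + B/4) = 7/4 + B/4)
a(6)*(-4) = (7/4 + (1/4)*6)*(-4) = (7/4 + 3/2)*(-4) = (13/4)*(-4) = -13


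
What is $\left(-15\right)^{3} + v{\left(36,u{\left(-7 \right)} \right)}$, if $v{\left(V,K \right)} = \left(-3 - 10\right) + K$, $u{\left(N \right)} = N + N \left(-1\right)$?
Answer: $-3388$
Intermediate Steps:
$u{\left(N \right)} = 0$ ($u{\left(N \right)} = N - N = 0$)
$v{\left(V,K \right)} = -13 + K$
$\left(-15\right)^{3} + v{\left(36,u{\left(-7 \right)} \right)} = \left(-15\right)^{3} + \left(-13 + 0\right) = -3375 - 13 = -3388$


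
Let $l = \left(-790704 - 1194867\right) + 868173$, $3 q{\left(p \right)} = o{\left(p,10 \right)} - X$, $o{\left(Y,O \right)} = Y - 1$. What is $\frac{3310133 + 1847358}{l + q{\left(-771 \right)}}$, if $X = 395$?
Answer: $- \frac{5157491}{1117787} \approx -4.614$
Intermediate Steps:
$o{\left(Y,O \right)} = -1 + Y$
$q{\left(p \right)} = -132 + \frac{p}{3}$ ($q{\left(p \right)} = \frac{\left(-1 + p\right) - 395}{3} = \frac{-396 + p}{3} = -132 + \frac{p}{3}$)
$l = -1117398$ ($l = -1985571 + 868173 = -1117398$)
$\frac{3310133 + 1847358}{l + q{\left(-771 \right)}} = \frac{3310133 + 1847358}{-1117398 + \left(-132 + \frac{1}{3} \left(-771\right)\right)} = \frac{5157491}{-1117398 - 389} = \frac{5157491}{-1117787} = 5157491 \left(- \frac{1}{1117787}\right) = - \frac{5157491}{1117787}$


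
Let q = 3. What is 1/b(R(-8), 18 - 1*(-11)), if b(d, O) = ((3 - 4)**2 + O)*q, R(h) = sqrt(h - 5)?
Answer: 1/90 ≈ 0.011111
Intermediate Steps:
R(h) = sqrt(-5 + h)
b(d, O) = 3 + 3*O (b(d, O) = ((3 - 4)**2 + O)*3 = ((-1)**2 + O)*3 = (1 + O)*3 = 3 + 3*O)
1/b(R(-8), 18 - 1*(-11)) = 1/(3 + 3*(18 - 1*(-11))) = 1/(3 + 3*(18 + 11)) = 1/(3 + 3*29) = 1/(3 + 87) = 1/90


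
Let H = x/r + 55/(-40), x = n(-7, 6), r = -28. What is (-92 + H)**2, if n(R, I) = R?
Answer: 555025/64 ≈ 8672.3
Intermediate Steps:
x = -7
H = -9/8 (H = -7/(-28) + 55/(-40) = -7*(-1/28) + 55*(-1/40) = 1/4 - 11/8 = -9/8 ≈ -1.1250)
(-92 + H)**2 = (-92 - 9/8)**2 = (-745/8)**2 = 555025/64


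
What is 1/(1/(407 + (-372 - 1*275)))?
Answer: -240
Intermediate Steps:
1/(1/(407 + (-372 - 1*275))) = 1/(1/(407 + (-372 - 275))) = 1/(1/(407 - 647)) = 1/(1/(-240)) = 1/(-1/240) = -240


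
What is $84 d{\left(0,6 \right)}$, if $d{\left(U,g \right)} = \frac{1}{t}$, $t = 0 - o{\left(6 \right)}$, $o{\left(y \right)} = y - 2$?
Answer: $-21$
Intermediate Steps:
$o{\left(y \right)} = -2 + y$ ($o{\left(y \right)} = y - 2 = -2 + y$)
$t = -4$ ($t = 0 - \left(-2 + 6\right) = 0 - 4 = -4$)
$d{\left(U,g \right)} = - \frac{1}{4}$ ($d{\left(U,g \right)} = \frac{1}{-4} = - \frac{1}{4}$)
$84 d{\left(0,6 \right)} = 84 \left(- \frac{1}{4}\right) = -21$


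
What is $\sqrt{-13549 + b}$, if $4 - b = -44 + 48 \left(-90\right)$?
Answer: $i \sqrt{9181} \approx 95.818 i$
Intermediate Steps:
$b = 4368$ ($b = 4 - \left(-44 + 48 \left(-90\right)\right) = 4 - \left(-44 - 4320\right) = 4 - -4364 = 4 + 4364 = 4368$)
$\sqrt{-13549 + b} = \sqrt{-13549 + 4368} = \sqrt{-9181} = i \sqrt{9181}$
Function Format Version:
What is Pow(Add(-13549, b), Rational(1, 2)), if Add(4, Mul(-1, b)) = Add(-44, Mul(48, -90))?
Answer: Mul(I, Pow(9181, Rational(1, 2))) ≈ Mul(95.818, I)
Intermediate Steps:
b = 4368 (b = Add(4, Mul(-1, Add(-44, Mul(48, -90)))) = Add(4, Mul(-1, Add(-44, -4320))) = Add(4, Mul(-1, -4364)) = Add(4, 4364) = 4368)
Pow(Add(-13549, b), Rational(1, 2)) = Pow(Add(-13549, 4368), Rational(1, 2)) = Pow(-9181, Rational(1, 2)) = Mul(I, Pow(9181, Rational(1, 2)))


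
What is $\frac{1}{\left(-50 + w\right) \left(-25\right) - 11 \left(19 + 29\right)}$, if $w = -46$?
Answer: $\frac{1}{1872} \approx 0.00053419$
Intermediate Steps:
$\frac{1}{\left(-50 + w\right) \left(-25\right) - 11 \left(19 + 29\right)} = \frac{1}{\left(-50 - 46\right) \left(-25\right) - 11 \left(19 + 29\right)} = \frac{1}{\left(-96\right) \left(-25\right) - 528} = \frac{1}{2400 - 528} = \frac{1}{1872}$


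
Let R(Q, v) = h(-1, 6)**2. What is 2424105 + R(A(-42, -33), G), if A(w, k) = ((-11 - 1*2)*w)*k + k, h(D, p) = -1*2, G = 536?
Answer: 2424109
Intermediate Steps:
h(D, p) = -2
A(w, k) = k - 13*k*w (A(w, k) = ((-11 - 2)*w)*k + k = (-13*w)*k + k = -13*k*w + k = k - 13*k*w)
R(Q, v) = 4 (R(Q, v) = (-2)**2 = 4)
2424105 + R(A(-42, -33), G) = 2424105 + 4 = 2424109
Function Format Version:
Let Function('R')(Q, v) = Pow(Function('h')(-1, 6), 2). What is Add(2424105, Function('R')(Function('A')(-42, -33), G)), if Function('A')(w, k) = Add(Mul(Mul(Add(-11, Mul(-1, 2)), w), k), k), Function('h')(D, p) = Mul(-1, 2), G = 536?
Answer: 2424109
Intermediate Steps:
Function('h')(D, p) = -2
Function('A')(w, k) = Add(k, Mul(-13, k, w)) (Function('A')(w, k) = Add(Mul(Mul(Add(-11, -2), w), k), k) = Add(Mul(Mul(-13, w), k), k) = Add(Mul(-13, k, w), k) = Add(k, Mul(-13, k, w)))
Function('R')(Q, v) = 4 (Function('R')(Q, v) = Pow(-2, 2) = 4)
Add(2424105, Function('R')(Function('A')(-42, -33), G)) = Add(2424105, 4) = 2424109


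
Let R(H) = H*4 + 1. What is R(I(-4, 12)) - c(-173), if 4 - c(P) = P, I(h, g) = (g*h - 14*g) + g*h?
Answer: -1232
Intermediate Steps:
I(h, g) = -14*g + 2*g*h (I(h, g) = (-14*g + g*h) + g*h = -14*g + 2*g*h)
R(H) = 1 + 4*H (R(H) = 4*H + 1 = 1 + 4*H)
c(P) = 4 - P
R(I(-4, 12)) - c(-173) = (1 + 4*(2*12*(-7 - 4))) - (4 - 1*(-173)) = (1 + 4*(2*12*(-11))) - (4 + 173) = (1 + 4*(-264)) - 1*177 = (1 - 1056) - 177 = -1055 - 177 = -1232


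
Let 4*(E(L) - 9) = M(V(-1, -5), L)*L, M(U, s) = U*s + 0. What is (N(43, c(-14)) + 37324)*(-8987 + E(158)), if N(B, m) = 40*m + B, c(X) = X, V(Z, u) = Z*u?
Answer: 818109189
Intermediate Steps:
M(U, s) = U*s
E(L) = 9 + 5*L²/4 (E(L) = 9 + (((-1*(-5))*L)*L)/4 = 9 + ((5*L)*L)/4 = 9 + (5*L²)/4 = 9 + 5*L²/4)
N(B, m) = B + 40*m
(N(43, c(-14)) + 37324)*(-8987 + E(158)) = ((43 + 40*(-14)) + 37324)*(-8987 + (9 + (5/4)*158²)) = ((43 - 560) + 37324)*(-8987 + (9 + (5/4)*24964)) = (-517 + 37324)*(-8987 + (9 + 31205)) = 36807*(-8987 + 31214) = 36807*22227 = 818109189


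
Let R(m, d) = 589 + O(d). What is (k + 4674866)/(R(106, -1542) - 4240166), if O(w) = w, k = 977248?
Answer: -5652114/4241119 ≈ -1.3327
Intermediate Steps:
R(m, d) = 589 + d
(k + 4674866)/(R(106, -1542) - 4240166) = (977248 + 4674866)/((589 - 1542) - 4240166) = 5652114/(-953 - 4240166) = 5652114/(-4241119) = 5652114*(-1/4241119) = -5652114/4241119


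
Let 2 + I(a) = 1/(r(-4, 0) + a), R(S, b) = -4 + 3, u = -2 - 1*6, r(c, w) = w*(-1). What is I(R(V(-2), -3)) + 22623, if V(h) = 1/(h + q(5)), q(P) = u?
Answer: 22620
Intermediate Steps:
r(c, w) = -w
u = -8 (u = -2 - 6 = -8)
q(P) = -8
V(h) = 1/(-8 + h) (V(h) = 1/(h - 8) = 1/(-8 + h))
R(S, b) = -1
I(a) = -2 + 1/a (I(a) = -2 + 1/(-1*0 + a) = -2 + 1/(0 + a) = -2 + 1/a)
I(R(V(-2), -3)) + 22623 = (-2 + 1/(-1)) + 22623 = (-2 - 1) + 22623 = -3 + 22623 = 22620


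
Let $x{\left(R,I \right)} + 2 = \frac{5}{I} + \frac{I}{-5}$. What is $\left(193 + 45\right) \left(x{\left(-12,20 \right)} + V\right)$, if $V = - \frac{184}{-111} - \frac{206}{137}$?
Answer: $- \frac{40506767}{30414} \approx -1331.8$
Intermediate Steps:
$V = \frac{2342}{15207}$ ($V = \left(-184\right) \left(- \frac{1}{111}\right) - \frac{206}{137} = \frac{184}{111} - \frac{206}{137} = \frac{2342}{15207} \approx 0.15401$)
$x{\left(R,I \right)} = -2 + \frac{5}{I} - \frac{I}{5}$ ($x{\left(R,I \right)} = -2 + \left(\frac{5}{I} + \frac{I}{-5}\right) = -2 + \left(\frac{5}{I} + I \left(- \frac{1}{5}\right)\right) = -2 - \left(- \frac{5}{I} + \frac{I}{5}\right) = -2 + \frac{5}{I} - \frac{I}{5}$)
$\left(193 + 45\right) \left(x{\left(-12,20 \right)} + V\right) = \left(193 + 45\right) \left(\left(-2 + \frac{5}{20} - 4\right) + \frac{2342}{15207}\right) = 238 \left(\left(-2 + 5 \cdot \frac{1}{20} - 4\right) + \frac{2342}{15207}\right) = 238 \left(\left(-2 + \frac{1}{4} - 4\right) + \frac{2342}{15207}\right) = 238 \left(- \frac{23}{4} + \frac{2342}{15207}\right) = 238 \left(- \frac{340393}{60828}\right) = - \frac{40506767}{30414}$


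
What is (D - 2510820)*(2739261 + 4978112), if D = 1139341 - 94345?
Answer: -11312310560352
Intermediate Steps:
D = 1044996
(D - 2510820)*(2739261 + 4978112) = (1044996 - 2510820)*(2739261 + 4978112) = -1465824*7717373 = -11312310560352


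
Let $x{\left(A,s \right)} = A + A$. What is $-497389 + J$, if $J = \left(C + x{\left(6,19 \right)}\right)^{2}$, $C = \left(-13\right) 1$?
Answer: $-497388$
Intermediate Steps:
$C = -13$
$x{\left(A,s \right)} = 2 A$
$J = 1$ ($J = \left(-13 + 2 \cdot 6\right)^{2} = \left(-13 + 12\right)^{2} = \left(-1\right)^{2} = 1$)
$-497389 + J = -497389 + 1 = -497388$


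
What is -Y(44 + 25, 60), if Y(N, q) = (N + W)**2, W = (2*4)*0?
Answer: -4761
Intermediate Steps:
W = 0 (W = 8*0 = 0)
Y(N, q) = N**2 (Y(N, q) = (N + 0)**2 = N**2)
-Y(44 + 25, 60) = -(44 + 25)**2 = -1*69**2 = -1*4761 = -4761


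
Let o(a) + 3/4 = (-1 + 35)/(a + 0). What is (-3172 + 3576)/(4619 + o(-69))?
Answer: 111504/1274501 ≈ 0.087488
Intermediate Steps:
o(a) = -¾ + 34/a (o(a) = -¾ + (-1 + 35)/(a + 0) = -¾ + 34/a)
(-3172 + 3576)/(4619 + o(-69)) = (-3172 + 3576)/(4619 + (-¾ + 34/(-69))) = 404/(4619 + (-¾ + 34*(-1/69))) = 404/(4619 + (-¾ - 34/69)) = 404/(4619 - 343/276) = 404/(1274501/276) = 404*(276/1274501) = 111504/1274501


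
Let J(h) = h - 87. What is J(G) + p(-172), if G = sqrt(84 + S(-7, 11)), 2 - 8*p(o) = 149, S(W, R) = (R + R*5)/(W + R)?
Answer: -843/8 + sqrt(402)/2 ≈ -95.350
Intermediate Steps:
S(W, R) = 6*R/(R + W) (S(W, R) = (R + 5*R)/(R + W) = (6*R)/(R + W) = 6*R/(R + W))
p(o) = -147/8 (p(o) = 1/4 - 1/8*149 = 1/4 - 149/8 = -147/8)
G = sqrt(402)/2 (G = sqrt(84 + 6*11/(11 - 7)) = sqrt(84 + 6*11/4) = sqrt(84 + 6*11*(1/4)) = sqrt(84 + 33/2) = sqrt(201/2) = sqrt(402)/2 ≈ 10.025)
J(h) = -87 + h
J(G) + p(-172) = (-87 + sqrt(402)/2) - 147/8 = -843/8 + sqrt(402)/2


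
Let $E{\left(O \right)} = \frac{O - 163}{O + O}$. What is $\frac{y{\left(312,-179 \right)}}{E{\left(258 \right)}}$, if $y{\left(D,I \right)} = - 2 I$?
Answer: $\frac{184728}{95} \approx 1944.5$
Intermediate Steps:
$E{\left(O \right)} = \frac{-163 + O}{2 O}$
$\frac{y{\left(312,-179 \right)}}{E{\left(258 \right)}} = \frac{\left(-2\right) \left(-179\right)}{\frac{1}{2} \cdot \frac{1}{258} \left(-163 + 258\right)} = \frac{358}{\frac{1}{2} \cdot \frac{1}{258} \cdot 95} = \frac{358}{\frac{95}{516}} = 358 \cdot \frac{516}{95} = \frac{184728}{95}$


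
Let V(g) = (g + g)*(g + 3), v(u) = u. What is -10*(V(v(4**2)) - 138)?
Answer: -4700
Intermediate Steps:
V(g) = 2*g*(3 + g) (V(g) = (2*g)*(3 + g) = 2*g*(3 + g))
-10*(V(v(4**2)) - 138) = -10*(2*4**2*(3 + 4**2) - 138) = -10*(2*16*(3 + 16) - 138) = -10*(2*16*19 - 138) = -10*(608 - 138) = -10*470 = -4700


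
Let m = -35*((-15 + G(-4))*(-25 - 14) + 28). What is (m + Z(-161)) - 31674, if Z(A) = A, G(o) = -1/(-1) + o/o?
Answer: -50560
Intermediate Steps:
G(o) = 2 (G(o) = -1*(-1) + 1 = 1 + 1 = 2)
m = -18725 (m = -35*((-15 + 2)*(-25 - 14) + 28) = -35*(-13*(-39) + 28) = -35*(507 + 28) = -35*535 = -18725)
(m + Z(-161)) - 31674 = (-18725 - 161) - 31674 = -18886 - 31674 = -50560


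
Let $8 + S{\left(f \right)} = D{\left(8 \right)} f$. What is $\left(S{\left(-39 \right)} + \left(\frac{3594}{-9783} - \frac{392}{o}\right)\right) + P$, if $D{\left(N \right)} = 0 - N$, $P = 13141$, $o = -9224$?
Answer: $\frac{50551077680}{3759933} \approx 13445.0$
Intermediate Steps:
$D{\left(N \right)} = - N$
$S{\left(f \right)} = -8 - 8 f$ ($S{\left(f \right)} = -8 + \left(-1\right) 8 f = -8 - 8 f$)
$\left(S{\left(-39 \right)} + \left(\frac{3594}{-9783} - \frac{392}{o}\right)\right) + P = \left(\left(-8 - -312\right) + \left(\frac{3594}{-9783} - \frac{392}{-9224}\right)\right) + 13141 = \left(\left(-8 + 312\right) + \left(3594 \left(- \frac{1}{9783}\right) - - \frac{49}{1153}\right)\right) + 13141 = \left(304 + \left(- \frac{1198}{3261} + \frac{49}{1153}\right)\right) + 13141 = \left(304 - \frac{1221505}{3759933}\right) + 13141 = \frac{1141798127}{3759933} + 13141 = \frac{50551077680}{3759933}$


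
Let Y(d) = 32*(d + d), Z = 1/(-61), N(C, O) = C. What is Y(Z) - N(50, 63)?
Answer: -3114/61 ≈ -51.049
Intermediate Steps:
Z = -1/61 ≈ -0.016393
Y(d) = 64*d (Y(d) = 32*(2*d) = 64*d)
Y(Z) - N(50, 63) = 64*(-1/61) - 1*50 = -64/61 - 50 = -3114/61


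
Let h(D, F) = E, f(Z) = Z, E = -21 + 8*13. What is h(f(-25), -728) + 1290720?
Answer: 1290803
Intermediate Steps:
E = 83 (E = -21 + 104 = 83)
h(D, F) = 83
h(f(-25), -728) + 1290720 = 83 + 1290720 = 1290803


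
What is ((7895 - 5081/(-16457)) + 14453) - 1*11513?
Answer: 178316676/16457 ≈ 10835.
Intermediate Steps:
((7895 - 5081/(-16457)) + 14453) - 1*11513 = ((7895 - 5081*(-1/16457)) + 14453) - 11513 = ((7895 + 5081/16457) + 14453) - 11513 = (129933096/16457 + 14453) - 11513 = 367786117/16457 - 11513 = 178316676/16457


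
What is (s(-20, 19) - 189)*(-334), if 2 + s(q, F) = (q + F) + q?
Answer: 70808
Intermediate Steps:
s(q, F) = -2 + F + 2*q (s(q, F) = -2 + ((q + F) + q) = -2 + ((F + q) + q) = -2 + (F + 2*q) = -2 + F + 2*q)
(s(-20, 19) - 189)*(-334) = ((-2 + 19 + 2*(-20)) - 189)*(-334) = ((-2 + 19 - 40) - 189)*(-334) = (-23 - 189)*(-334) = -212*(-334) = 70808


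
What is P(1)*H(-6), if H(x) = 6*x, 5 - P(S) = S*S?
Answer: -144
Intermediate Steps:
P(S) = 5 - S**2 (P(S) = 5 - S*S = 5 - S**2)
P(1)*H(-6) = (5 - 1*1**2)*(6*(-6)) = (5 - 1*1)*(-36) = (5 - 1)*(-36) = 4*(-36) = -144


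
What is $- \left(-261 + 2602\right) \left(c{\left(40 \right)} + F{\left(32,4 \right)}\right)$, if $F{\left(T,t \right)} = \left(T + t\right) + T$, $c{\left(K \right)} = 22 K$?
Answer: $-2219268$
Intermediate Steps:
$F{\left(T,t \right)} = t + 2 T$
$- \left(-261 + 2602\right) \left(c{\left(40 \right)} + F{\left(32,4 \right)}\right) = - \left(-261 + 2602\right) \left(22 \cdot 40 + \left(4 + 2 \cdot 32\right)\right) = - 2341 \left(880 + \left(4 + 64\right)\right) = - 2341 \left(880 + 68\right) = - 2341 \cdot 948 = \left(-1\right) 2219268 = -2219268$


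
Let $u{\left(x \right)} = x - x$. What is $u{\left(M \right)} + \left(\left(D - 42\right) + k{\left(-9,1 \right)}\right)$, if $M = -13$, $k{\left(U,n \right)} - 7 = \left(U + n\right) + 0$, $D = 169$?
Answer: $126$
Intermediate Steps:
$k{\left(U,n \right)} = 7 + U + n$ ($k{\left(U,n \right)} = 7 + \left(\left(U + n\right) + 0\right) = 7 + \left(U + n\right) = 7 + U + n$)
$u{\left(x \right)} = 0$
$u{\left(M \right)} + \left(\left(D - 42\right) + k{\left(-9,1 \right)}\right) = 0 + \left(\left(169 - 42\right) + \left(7 - 9 + 1\right)\right) = 0 + \left(127 - 1\right) = 0 + 126 = 126$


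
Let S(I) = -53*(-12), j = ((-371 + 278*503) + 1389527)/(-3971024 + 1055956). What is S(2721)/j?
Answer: -926991624/764495 ≈ -1212.6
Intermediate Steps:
j = -764495/1457534 (j = ((-371 + 139834) + 1389527)/(-2915068) = (139463 + 1389527)*(-1/2915068) = 1528990*(-1/2915068) = -764495/1457534 ≈ -0.52451)
S(I) = 636
S(2721)/j = 636/(-764495/1457534) = 636*(-1457534/764495) = -926991624/764495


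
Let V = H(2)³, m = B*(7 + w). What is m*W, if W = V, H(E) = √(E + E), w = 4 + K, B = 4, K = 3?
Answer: 448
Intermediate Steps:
w = 7 (w = 4 + 3 = 7)
H(E) = √2*√E (H(E) = √(2*E) = √2*√E)
m = 56 (m = 4*(7 + 7) = 4*14 = 56)
V = 8 (V = (√2*√2)³ = 2³ = 8)
W = 8
m*W = 56*8 = 448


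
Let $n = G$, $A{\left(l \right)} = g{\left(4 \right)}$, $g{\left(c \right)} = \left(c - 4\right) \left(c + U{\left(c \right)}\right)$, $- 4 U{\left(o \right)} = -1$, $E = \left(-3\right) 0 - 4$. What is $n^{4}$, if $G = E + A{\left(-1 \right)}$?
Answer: $256$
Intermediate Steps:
$E = -4$ ($E = 0 - 4 = -4$)
$U{\left(o \right)} = \frac{1}{4}$ ($U{\left(o \right)} = \left(- \frac{1}{4}\right) \left(-1\right) = \frac{1}{4}$)
$g{\left(c \right)} = \left(-4 + c\right) \left(\frac{1}{4} + c\right)$ ($g{\left(c \right)} = \left(c - 4\right) \left(c + \frac{1}{4}\right) = \left(-4 + c\right) \left(\frac{1}{4} + c\right)$)
$A{\left(l \right)} = 0$ ($A{\left(l \right)} = -1 + 4^{2} - 15 = -1 + 16 - 15 = 0$)
$G = -4$ ($G = -4 + 0 = -4$)
$n = -4$
$n^{4} = \left(-4\right)^{4} = 256$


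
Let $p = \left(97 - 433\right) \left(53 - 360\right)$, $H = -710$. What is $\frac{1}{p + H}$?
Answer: $\frac{1}{102442} \approx 9.7616 \cdot 10^{-6}$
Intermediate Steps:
$p = 103152$ ($p = \left(-336\right) \left(-307\right) = 103152$)
$\frac{1}{p + H} = \frac{1}{103152 - 710} = \frac{1}{102442}$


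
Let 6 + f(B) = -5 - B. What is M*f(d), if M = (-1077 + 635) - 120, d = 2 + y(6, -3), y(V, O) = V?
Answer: 10678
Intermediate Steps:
d = 8 (d = 2 + 6 = 8)
M = -562 (M = -442 - 120 = -562)
f(B) = -11 - B (f(B) = -6 + (-5 - B) = -11 - B)
M*f(d) = -562*(-11 - 1*8) = -562*(-11 - 8) = -562*(-19) = 10678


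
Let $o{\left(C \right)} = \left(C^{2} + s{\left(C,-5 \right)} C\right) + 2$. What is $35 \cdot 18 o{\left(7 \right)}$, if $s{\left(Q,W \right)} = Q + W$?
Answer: $40950$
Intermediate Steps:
$o{\left(C \right)} = 2 + C^{2} + C \left(-5 + C\right)$ ($o{\left(C \right)} = \left(C^{2} + \left(C - 5\right) C\right) + 2 = \left(C^{2} + \left(-5 + C\right) C\right) + 2 = \left(C^{2} + C \left(-5 + C\right)\right) + 2 = 2 + C^{2} + C \left(-5 + C\right)$)
$35 \cdot 18 o{\left(7 \right)} = 35 \cdot 18 \left(2 + 7^{2} + 7 \left(-5 + 7\right)\right) = 630 \left(2 + 49 + 7 \cdot 2\right) = 630 \left(2 + 49 + 14\right) = 630 \cdot 65 = 40950$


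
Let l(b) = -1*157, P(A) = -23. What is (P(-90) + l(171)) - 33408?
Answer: -33588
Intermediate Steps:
l(b) = -157
(P(-90) + l(171)) - 33408 = (-23 - 157) - 33408 = -180 - 33408 = -33588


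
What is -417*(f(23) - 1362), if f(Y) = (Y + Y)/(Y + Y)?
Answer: 567537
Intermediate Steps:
f(Y) = 1 (f(Y) = (2*Y)/((2*Y)) = (2*Y)*(1/(2*Y)) = 1)
-417*(f(23) - 1362) = -417*(1 - 1362) = -417*(-1361) = 567537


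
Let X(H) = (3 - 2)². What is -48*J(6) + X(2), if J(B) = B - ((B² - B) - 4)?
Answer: 961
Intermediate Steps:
J(B) = 4 - B² + 2*B (J(B) = B - (-4 + B² - B) = B + (4 + B - B²) = 4 - B² + 2*B)
X(H) = 1 (X(H) = 1² = 1)
-48*J(6) + X(2) = -48*(4 - 1*6² + 2*6) + 1 = -48*(4 - 1*36 + 12) + 1 = -48*(4 - 36 + 12) + 1 = -48*(-20) + 1 = 960 + 1 = 961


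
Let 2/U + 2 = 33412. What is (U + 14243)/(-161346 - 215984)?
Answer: -118964658/3151648825 ≈ -0.037747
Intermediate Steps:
U = 1/16705 (U = 2/(-2 + 33412) = 2/33410 = 2*(1/33410) = 1/16705 ≈ 5.9862e-5)
(U + 14243)/(-161346 - 215984) = (1/16705 + 14243)/(-161346 - 215984) = (237929316/16705)/(-377330) = (237929316/16705)*(-1/377330) = -118964658/3151648825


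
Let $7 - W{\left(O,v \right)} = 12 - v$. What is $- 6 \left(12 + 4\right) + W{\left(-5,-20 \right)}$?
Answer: $-121$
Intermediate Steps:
$W{\left(O,v \right)} = -5 + v$ ($W{\left(O,v \right)} = 7 - \left(12 - v\right) = 7 + \left(-12 + v\right) = -5 + v$)
$- 6 \left(12 + 4\right) + W{\left(-5,-20 \right)} = - 6 \left(12 + 4\right) - 25 = \left(-6\right) 16 - 25 = -96 - 25 = -121$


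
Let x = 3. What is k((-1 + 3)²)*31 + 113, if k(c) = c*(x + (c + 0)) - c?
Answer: 857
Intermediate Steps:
k(c) = -c + c*(3 + c) (k(c) = c*(3 + (c + 0)) - c = c*(3 + c) - c = -c + c*(3 + c))
k((-1 + 3)²)*31 + 113 = ((-1 + 3)²*(2 + (-1 + 3)²))*31 + 113 = (2²*(2 + 2²))*31 + 113 = (4*(2 + 4))*31 + 113 = (4*6)*31 + 113 = 24*31 + 113 = 744 + 113 = 857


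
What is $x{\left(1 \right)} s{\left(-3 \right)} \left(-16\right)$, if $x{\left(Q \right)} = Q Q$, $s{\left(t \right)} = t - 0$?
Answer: $48$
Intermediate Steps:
$s{\left(t \right)} = t$ ($s{\left(t \right)} = t + 0 = t$)
$x{\left(Q \right)} = Q^{2}$
$x{\left(1 \right)} s{\left(-3 \right)} \left(-16\right) = 1^{2} \left(-3\right) \left(-16\right) = 1 \left(-3\right) \left(-16\right) = \left(-3\right) \left(-16\right) = 48$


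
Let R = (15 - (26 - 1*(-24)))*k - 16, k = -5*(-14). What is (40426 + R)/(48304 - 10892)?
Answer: 9490/9353 ≈ 1.0146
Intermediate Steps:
k = 70
R = -2466 (R = (15 - (26 - 1*(-24)))*70 - 16 = (15 - (26 + 24))*70 - 16 = (15 - 1*50)*70 - 16 = (15 - 50)*70 - 16 = -35*70 - 16 = -2450 - 16 = -2466)
(40426 + R)/(48304 - 10892) = (40426 - 2466)/(48304 - 10892) = 37960/37412 = 37960*(1/37412) = 9490/9353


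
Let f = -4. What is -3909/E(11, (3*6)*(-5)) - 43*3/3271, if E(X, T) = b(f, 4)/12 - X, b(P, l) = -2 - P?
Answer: 76709649/212615 ≈ 360.79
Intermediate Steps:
E(X, T) = 1/6 - X (E(X, T) = (-2 - 1*(-4))/12 - X = (-2 + 4)*(1/12) - X = 2*(1/12) - X = 1/6 - X)
-3909/E(11, (3*6)*(-5)) - 43*3/3271 = -3909/(1/6 - 1*11) - 43*3/3271 = -3909/(1/6 - 11) - 129*1/3271 = -3909/(-65/6) - 129/3271 = -3909*(-6/65) - 129/3271 = 23454/65 - 129/3271 = 76709649/212615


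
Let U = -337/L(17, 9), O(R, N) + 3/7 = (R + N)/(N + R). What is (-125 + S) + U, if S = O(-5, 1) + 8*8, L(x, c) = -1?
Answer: 1936/7 ≈ 276.57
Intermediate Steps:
O(R, N) = 4/7 (O(R, N) = -3/7 + (R + N)/(N + R) = -3/7 + (N + R)/(N + R) = -3/7 + 1 = 4/7)
S = 452/7 (S = 4/7 + 8*8 = 4/7 + 64 = 452/7 ≈ 64.571)
U = 337 (U = -337/(-1) = -337*(-1) = 337)
(-125 + S) + U = (-125 + 452/7) + 337 = -423/7 + 337 = 1936/7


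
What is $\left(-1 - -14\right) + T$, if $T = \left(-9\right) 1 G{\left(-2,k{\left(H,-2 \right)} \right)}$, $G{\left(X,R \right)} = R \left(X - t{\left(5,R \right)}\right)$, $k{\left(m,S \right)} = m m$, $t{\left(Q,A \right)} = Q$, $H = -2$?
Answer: $265$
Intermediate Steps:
$k{\left(m,S \right)} = m^{2}$
$G{\left(X,R \right)} = R \left(-5 + X\right)$ ($G{\left(X,R \right)} = R \left(X - 5\right) = R \left(-5 + X\right)$)
$T = 252$ ($T = \left(-9\right) 1 \left(-2\right)^{2} \left(-5 - 2\right) = - 9 \cdot 4 \left(-7\right) = \left(-9\right) \left(-28\right) = 252$)
$\left(-1 - -14\right) + T = \left(-1 - -14\right) + 252 = \left(-1 + 14\right) + 252 = 13 + 252 = 265$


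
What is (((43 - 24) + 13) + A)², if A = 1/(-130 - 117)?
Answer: 62457409/61009 ≈ 1023.7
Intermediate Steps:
A = -1/247 (A = 1/(-247) = -1/247 ≈ -0.0040486)
(((43 - 24) + 13) + A)² = (((43 - 24) + 13) - 1/247)² = ((19 + 13) - 1/247)² = (32 - 1/247)² = (7903/247)² = 62457409/61009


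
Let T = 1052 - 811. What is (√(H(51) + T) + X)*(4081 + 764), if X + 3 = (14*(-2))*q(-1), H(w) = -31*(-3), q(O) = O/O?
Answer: -150195 + 4845*√334 ≈ -61649.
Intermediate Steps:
q(O) = 1
H(w) = 93
T = 241
X = -31 (X = -3 + (14*(-2))*1 = -3 - 28*1 = -3 - 28 = -31)
(√(H(51) + T) + X)*(4081 + 764) = (√(93 + 241) - 31)*(4081 + 764) = (√334 - 31)*4845 = (-31 + √334)*4845 = -150195 + 4845*√334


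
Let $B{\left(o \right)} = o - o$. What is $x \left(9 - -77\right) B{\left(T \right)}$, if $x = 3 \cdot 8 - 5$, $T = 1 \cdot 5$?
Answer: $0$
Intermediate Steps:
$T = 5$
$B{\left(o \right)} = 0$
$x = 19$ ($x = 24 - 5 = 19$)
$x \left(9 - -77\right) B{\left(T \right)} = 19 \left(9 - -77\right) 0 = 19 \left(9 + 77\right) 0 = 19 \cdot 86 \cdot 0 = 1634 \cdot 0 = 0$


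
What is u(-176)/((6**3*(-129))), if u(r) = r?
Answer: 22/3483 ≈ 0.0063164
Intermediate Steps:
u(-176)/((6**3*(-129))) = -176/(6**3*(-129)) = -176/(216*(-129)) = -176/(-27864) = -176*(-1/27864) = 22/3483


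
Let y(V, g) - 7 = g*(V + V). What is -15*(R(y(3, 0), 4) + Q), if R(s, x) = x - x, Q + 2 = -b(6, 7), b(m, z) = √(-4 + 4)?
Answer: 30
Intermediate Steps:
b(m, z) = 0 (b(m, z) = √0 = 0)
y(V, g) = 7 + 2*V*g (y(V, g) = 7 + g*(V + V) = 7 + g*(2*V) = 7 + 2*V*g)
Q = -2 (Q = -2 - 1*0 = -2 + 0 = -2)
R(s, x) = 0
-15*(R(y(3, 0), 4) + Q) = -15*(0 - 2) = -15*(-2) = 30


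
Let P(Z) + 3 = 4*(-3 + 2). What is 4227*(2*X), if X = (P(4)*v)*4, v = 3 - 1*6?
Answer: 710136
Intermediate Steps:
P(Z) = -7 (P(Z) = -3 + 4*(-3 + 2) = -3 + 4*(-1) = -3 - 4 = -7)
v = -3 (v = 3 - 6 = -3)
X = 84 (X = -7*(-3)*4 = 21*4 = 84)
4227*(2*X) = 4227*(2*84) = 4227*168 = 710136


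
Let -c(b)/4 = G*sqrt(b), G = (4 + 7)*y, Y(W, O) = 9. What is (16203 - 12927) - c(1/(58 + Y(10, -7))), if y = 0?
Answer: 3276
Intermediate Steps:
G = 0 (G = (4 + 7)*0 = 11*0 = 0)
c(b) = 0 (c(b) = -0*sqrt(b) = -4*0 = 0)
(16203 - 12927) - c(1/(58 + Y(10, -7))) = (16203 - 12927) - 1*0 = 3276 + 0 = 3276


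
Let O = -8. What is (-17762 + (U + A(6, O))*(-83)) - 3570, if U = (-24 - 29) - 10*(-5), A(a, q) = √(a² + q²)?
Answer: -21913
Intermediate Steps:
U = -3 (U = -53 + 50 = -3)
(-17762 + (U + A(6, O))*(-83)) - 3570 = (-17762 + (-3 + √(6² + (-8)²))*(-83)) - 3570 = (-17762 + (-3 + √(36 + 64))*(-83)) - 3570 = (-17762 + (-3 + √100)*(-83)) - 3570 = (-17762 + (-3 + 10)*(-83)) - 3570 = (-17762 + 7*(-83)) - 3570 = (-17762 - 581) - 3570 = -18343 - 3570 = -21913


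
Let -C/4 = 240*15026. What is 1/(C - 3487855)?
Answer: -1/17912815 ≈ -5.5826e-8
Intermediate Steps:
C = -14424960 (C = -960*15026 = -4*3606240 = -14424960)
1/(C - 3487855) = 1/(-14424960 - 3487855) = 1/(-17912815) = -1/17912815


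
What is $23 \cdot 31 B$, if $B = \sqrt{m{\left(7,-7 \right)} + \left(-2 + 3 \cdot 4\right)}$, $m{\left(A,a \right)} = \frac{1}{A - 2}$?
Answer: $\frac{713 \sqrt{255}}{5} \approx 2277.1$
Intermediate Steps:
$m{\left(A,a \right)} = \frac{1}{-2 + A}$
$B = \frac{\sqrt{255}}{5}$ ($B = \sqrt{\frac{1}{-2 + 7} + \left(-2 + 3 \cdot 4\right)} = \sqrt{\frac{1}{5} + \left(-2 + 12\right)} = \sqrt{\frac{1}{5} + 10} = \sqrt{\frac{51}{5}} = \frac{\sqrt{255}}{5} \approx 3.1937$)
$23 \cdot 31 B = 23 \cdot 31 \frac{\sqrt{255}}{5} = 713 \frac{\sqrt{255}}{5} = \frac{713 \sqrt{255}}{5}$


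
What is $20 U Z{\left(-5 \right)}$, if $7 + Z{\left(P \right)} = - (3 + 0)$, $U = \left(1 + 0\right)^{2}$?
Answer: $-200$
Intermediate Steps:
$U = 1$ ($U = 1^{2} = 1$)
$Z{\left(P \right)} = -10$ ($Z{\left(P \right)} = -7 - \left(3 + 0\right) = -7 - 3 = -10$)
$20 U Z{\left(-5 \right)} = 20 \cdot 1 \left(-10\right) = 20 \left(-10\right) = -200$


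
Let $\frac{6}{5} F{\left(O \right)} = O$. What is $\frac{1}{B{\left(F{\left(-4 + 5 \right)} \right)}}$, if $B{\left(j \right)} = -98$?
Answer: $- \frac{1}{98} \approx -0.010204$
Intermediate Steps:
$F{\left(O \right)} = \frac{5 O}{6}$
$\frac{1}{B{\left(F{\left(-4 + 5 \right)} \right)}} = \frac{1}{-98} = - \frac{1}{98}$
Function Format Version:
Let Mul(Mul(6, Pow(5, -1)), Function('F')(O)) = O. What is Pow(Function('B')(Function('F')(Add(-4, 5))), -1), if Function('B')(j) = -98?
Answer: Rational(-1, 98) ≈ -0.010204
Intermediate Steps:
Function('F')(O) = Mul(Rational(5, 6), O)
Pow(Function('B')(Function('F')(Add(-4, 5))), -1) = Pow(-98, -1) = Rational(-1, 98)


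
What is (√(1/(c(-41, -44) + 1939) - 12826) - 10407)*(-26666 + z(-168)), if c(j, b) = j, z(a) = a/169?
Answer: 46901455854/169 - 2253361*I*√46204431806/160381 ≈ 2.7752e+8 - 3.0201e+6*I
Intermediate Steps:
z(a) = a/169 (z(a) = a*(1/169) = a/169)
(√(1/(c(-41, -44) + 1939) - 12826) - 10407)*(-26666 + z(-168)) = (√(1/(-41 + 1939) - 12826) - 10407)*(-26666 + (1/169)*(-168)) = (√(1/1898 - 12826) - 10407)*(-26666 - 168/169) = (√(1/1898 - 12826) - 10407)*(-4506722/169) = (√(-24343747/1898) - 10407)*(-4506722/169) = (I*√46204431806/1898 - 10407)*(-4506722/169) = (-10407 + I*√46204431806/1898)*(-4506722/169) = 46901455854/169 - 2253361*I*√46204431806/160381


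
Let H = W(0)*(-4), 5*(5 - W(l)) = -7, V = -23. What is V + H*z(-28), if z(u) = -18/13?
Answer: 809/65 ≈ 12.446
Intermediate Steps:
z(u) = -18/13 (z(u) = -18*1/13 = -18/13)
W(l) = 32/5 (W(l) = 5 - 1/5*(-7) = 5 + 7/5 = 32/5)
H = -128/5 (H = (32/5)*(-4) = -128/5 ≈ -25.600)
V + H*z(-28) = -23 - 128/5*(-18/13) = -23 + 2304/65 = 809/65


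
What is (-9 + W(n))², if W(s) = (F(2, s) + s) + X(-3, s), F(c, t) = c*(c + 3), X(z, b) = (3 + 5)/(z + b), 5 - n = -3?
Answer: 2809/25 ≈ 112.36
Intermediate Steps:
n = 8 (n = 5 - 1*(-3) = 5 + 3 = 8)
X(z, b) = 8/(b + z)
F(c, t) = c*(3 + c)
W(s) = 10 + s + 8/(-3 + s) (W(s) = (2*(3 + 2) + s) + 8/(s - 3) = (2*5 + s) + 8/(-3 + s) = (10 + s) + 8/(-3 + s) = 10 + s + 8/(-3 + s))
(-9 + W(n))² = (-9 + (8 + (-3 + 8)*(10 + 8))/(-3 + 8))² = (-9 + (8 + 5*18)/5)² = (-9 + (8 + 90)/5)² = (-9 + (⅕)*98)² = (-9 + 98/5)² = (53/5)² = 2809/25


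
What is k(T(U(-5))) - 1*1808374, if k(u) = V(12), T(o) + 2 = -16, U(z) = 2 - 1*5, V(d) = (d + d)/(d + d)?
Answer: -1808373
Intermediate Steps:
V(d) = 1 (V(d) = (2*d)/((2*d)) = (2*d)*(1/(2*d)) = 1)
U(z) = -3 (U(z) = 2 - 5 = -3)
T(o) = -18 (T(o) = -2 - 16 = -18)
k(u) = 1
k(T(U(-5))) - 1*1808374 = 1 - 1*1808374 = 1 - 1808374 = -1808373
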